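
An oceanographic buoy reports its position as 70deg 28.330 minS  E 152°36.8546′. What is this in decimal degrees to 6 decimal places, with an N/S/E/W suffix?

Lat: 70 + 28.33/60 = 70.4721667
Lon: 36.8546′ = 0.614243°; total 152.6142433

70.472167° S, 152.614243° E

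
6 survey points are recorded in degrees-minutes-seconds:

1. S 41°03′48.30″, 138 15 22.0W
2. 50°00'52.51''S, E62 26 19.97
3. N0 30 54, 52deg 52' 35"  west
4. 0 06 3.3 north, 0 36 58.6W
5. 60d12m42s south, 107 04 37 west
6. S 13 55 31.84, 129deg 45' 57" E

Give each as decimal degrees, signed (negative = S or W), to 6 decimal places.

1. -41.063417, -138.256111
2. -50.014586, 62.438881
3. 0.515000, -52.876389
4. 0.100917, -0.616278
5. -60.211667, -107.076944
6. -13.925511, 129.765833

Point 1:
  Lat: 3′ + 48.3″ = 3.80500′; 41 + 3.80500/60 = 41.0634167
  hemisphere S, so the sign is −
  Lon: 138° + 15/60 + 22/3600 = 138 + 0.250000 + 0.006111 = 138.2561111
  W → negative
Point 2:
  φ: 50° + 0/60 + 52.51/3600 = 50 + 0.000000 + 0.014586 = 50.0145861
  hemisphere S, so the sign is −
  λ: 26′ + 19.97″ = 26.33283′; 62 + 26.33283/60 = 62.4388806
  E ⇒ keep positive
Point 3:
  Lat: 0° + 30/60 + 54/3600 = 0 + 0.500000 + 0.015000 = 0.5150000
  N → positive
  λ: 52′ + 35″ = 52.58333′; 52 + 52.58333/60 = 52.8763889
  W → negative
Point 4:
  Lat: 0 + 6/60 + 3.3/3600 = 0.1009167
  N → positive
  Longitude: 36′ + 58.6″ = 36.97667′; 0 + 36.97667/60 = 0.6162778
  W ⇒ negate
Point 5:
  φ: 12′ + 42″ = 12.70000′; 60 + 12.70000/60 = 60.2116667
  S → negative
  Longitude: 107 + 4/60 + 37/3600 = 107.0769444
  W → negative
Point 6:
  Latitude: 13 + 55/60 + 31.84/3600 = 13.9255111
  hemisphere S, so the sign is −
  Lon: 129° + 45/60 + 57/3600 = 129 + 0.750000 + 0.015833 = 129.7658333
  E → positive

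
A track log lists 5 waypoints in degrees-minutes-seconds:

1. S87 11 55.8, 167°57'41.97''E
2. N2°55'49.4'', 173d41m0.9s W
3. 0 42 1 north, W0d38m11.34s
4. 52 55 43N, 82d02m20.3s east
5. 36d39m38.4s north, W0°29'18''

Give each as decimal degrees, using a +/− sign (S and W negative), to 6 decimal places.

Point 1:
  φ: 87° + 11/60 + 55.8/3600 = 87 + 0.183333 + 0.015500 = 87.1988333
  S ⇒ negate
  Longitude: 57′ + 41.97″ = 57.69950′; 167 + 57.69950/60 = 167.9616583
  E → positive
Point 2:
  φ: 2 + 55/60 + 49.4/3600 = 2.9303889
  N → positive
  λ: 173 + 41/60 + 0.9/3600 = 173.6835833
  W → negative
Point 3:
  Lat: 0° + 42/60 + 1/3600 = 0 + 0.700000 + 0.000278 = 0.7002778
  N → positive
  Longitude: 0 + 38/60 + 11.34/3600 = 0.6364833
  hemisphere W, so the sign is −
Point 4:
  Latitude: 52 + 55/60 + 43/3600 = 52.9286111
  N ⇒ keep positive
  Longitude: 2′ + 20.3″ = 2.33833′; 82 + 2.33833/60 = 82.0389722
  E ⇒ keep positive
Point 5:
  φ: 36° + 39/60 + 38.4/3600 = 36 + 0.650000 + 0.010667 = 36.6606667
  N → positive
  Lon: 29′ + 18″ = 29.30000′; 0 + 29.30000/60 = 0.4883333
  W → negative

1. -87.198833, 167.961658
2. 2.930389, -173.683583
3. 0.700278, -0.636483
4. 52.928611, 82.038972
5. 36.660667, -0.488333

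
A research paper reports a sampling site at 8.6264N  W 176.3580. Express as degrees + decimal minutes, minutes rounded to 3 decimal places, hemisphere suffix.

8° 37.584′ N, 176° 21.480′ W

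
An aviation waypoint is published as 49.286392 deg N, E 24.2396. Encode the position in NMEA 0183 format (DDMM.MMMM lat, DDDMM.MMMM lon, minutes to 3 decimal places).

4917.184,N / 02414.376,E

Lat: 49° + 0.286392 × 60 = 49° 17.18352′
Longitude: fractional part 0.239600 → 14.37600 minutes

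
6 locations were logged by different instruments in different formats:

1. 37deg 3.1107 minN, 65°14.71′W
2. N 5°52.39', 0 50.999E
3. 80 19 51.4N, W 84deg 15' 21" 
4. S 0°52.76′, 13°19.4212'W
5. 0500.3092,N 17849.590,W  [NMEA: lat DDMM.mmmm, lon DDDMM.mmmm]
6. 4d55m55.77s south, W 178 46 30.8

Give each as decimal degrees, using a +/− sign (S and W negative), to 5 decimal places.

1. 37.05185, -65.24517
2. 5.87317, 0.84998
3. 80.33094, -84.25583
4. -0.87933, -13.32369
5. 5.00515, -178.82650
6. -4.93216, -178.77522

Point 1:
  Latitude: 37 + 3.1107/60 = 37.051845
  N → positive
  Lon: 14.71′ = 0.245167°; total 65.245167
  W → negative
Point 2:
  φ: 5 + 52.39/60 = 5.873167
  N ⇒ keep positive
  Lon: 0 + 50.999/60 = 0.849983
  E → positive
Point 3:
  φ: 80° + 19/60 + 51.4/3600 = 80 + 0.316667 + 0.014278 = 80.330944
  N ⇒ keep positive
  Lon: 15′ + 21″ = 15.35000′; 84 + 15.35000/60 = 84.255833
  hemisphere W, so the sign is −
Point 4:
  Lat: 0 + 52.76/60 = 0.879333
  hemisphere S, so the sign is −
  Longitude: 19.4212′ = 0.323687°; total 13.323687
  W ⇒ negate
Point 5:
  φ: split at 2 digits → 05° and 0.3092′; 5 + 0.3092/60 = 5.005153
  N ⇒ keep positive
  Lon: degrees = first 3 digits = 178, minutes = 49.59; 178 + 49.59/60 = 178.826500
  hemisphere W, so the sign is −
Point 6:
  Lat: 55′ + 55.77″ = 55.92950′; 4 + 55.92950/60 = 4.932158
  S → negative
  Longitude: 178° + 46/60 + 30.8/3600 = 178 + 0.766667 + 0.008556 = 178.775222
  W → negative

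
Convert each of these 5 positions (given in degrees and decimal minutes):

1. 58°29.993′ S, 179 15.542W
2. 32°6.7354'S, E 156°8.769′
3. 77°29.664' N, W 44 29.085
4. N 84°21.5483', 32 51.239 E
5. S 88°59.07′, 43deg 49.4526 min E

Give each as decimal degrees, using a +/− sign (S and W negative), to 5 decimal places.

1. -58.49988, -179.25903
2. -32.11226, 156.14615
3. 77.49440, -44.48475
4. 84.35914, 32.85398
5. -88.98450, 43.82421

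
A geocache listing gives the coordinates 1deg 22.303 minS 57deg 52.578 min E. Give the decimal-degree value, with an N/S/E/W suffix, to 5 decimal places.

1.37172° S, 57.87630° E

φ: 22.303′ = 0.371717°; total 1.371717
Longitude: 52.578′ = 0.876300°; total 57.876300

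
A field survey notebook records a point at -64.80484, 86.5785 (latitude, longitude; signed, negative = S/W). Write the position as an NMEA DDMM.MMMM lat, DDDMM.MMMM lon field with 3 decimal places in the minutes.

6448.290,S / 08634.710,E

Latitude is negative → S; |value| = 64.804840
Latitude: minutes = (64.804840 − 64) × 60 = 48.29040
λ: minutes = (86.578500 − 86) × 60 = 34.71000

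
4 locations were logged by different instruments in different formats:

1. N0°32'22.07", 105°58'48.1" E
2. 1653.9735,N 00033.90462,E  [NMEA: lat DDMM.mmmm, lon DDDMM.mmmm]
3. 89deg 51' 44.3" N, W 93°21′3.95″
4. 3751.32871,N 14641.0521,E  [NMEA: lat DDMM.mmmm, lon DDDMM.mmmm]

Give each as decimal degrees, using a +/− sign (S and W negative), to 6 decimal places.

Point 1:
  Lat: 32′ + 22.07″ = 32.36783′; 0 + 32.36783/60 = 0.5394639
  N ⇒ keep positive
  Longitude: 105 + 58/60 + 48.1/3600 = 105.9800278
  E → positive
Point 2:
  φ: degrees = first 2 digits = 16, minutes = 53.9735; 16 + 53.9735/60 = 16.8995583
  N ⇒ keep positive
  Longitude: degrees = first 3 digits = 0, minutes = 33.90462; 0 + 33.90462/60 = 0.5650770
  E ⇒ keep positive
Point 3:
  Lat: 89 + 51/60 + 44.3/3600 = 89.8623056
  N → positive
  Lon: 93° + 21/60 + 3.95/3600 = 93 + 0.350000 + 0.001097 = 93.3510972
  hemisphere W, so the sign is −
Point 4:
  φ: degrees = first 2 digits = 37, minutes = 51.32871; 37 + 51.32871/60 = 37.8554785
  N → positive
  Lon: split at 3 digits → 146° and 41.0521′; 146 + 41.0521/60 = 146.6842017
  E → positive

1. 0.539464, 105.980028
2. 16.899558, 0.565077
3. 89.862306, -93.351097
4. 37.855479, 146.684202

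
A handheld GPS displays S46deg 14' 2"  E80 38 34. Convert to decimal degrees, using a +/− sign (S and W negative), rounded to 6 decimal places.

-46.233889, 80.642778

φ: 46° + 14/60 + 2/3600 = 46 + 0.233333 + 0.000556 = 46.2338889
S ⇒ negate
Longitude: 80° + 38/60 + 34/3600 = 80 + 0.633333 + 0.009444 = 80.6427778
E → positive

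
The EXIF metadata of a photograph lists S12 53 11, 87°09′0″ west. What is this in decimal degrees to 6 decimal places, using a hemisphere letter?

Lat: 12° + 53/60 + 11/3600 = 12 + 0.883333 + 0.003056 = 12.8863889
Longitude: 9′ + 0″ = 9.00000′; 87 + 9.00000/60 = 87.1500000

12.886389° S, 87.150000° W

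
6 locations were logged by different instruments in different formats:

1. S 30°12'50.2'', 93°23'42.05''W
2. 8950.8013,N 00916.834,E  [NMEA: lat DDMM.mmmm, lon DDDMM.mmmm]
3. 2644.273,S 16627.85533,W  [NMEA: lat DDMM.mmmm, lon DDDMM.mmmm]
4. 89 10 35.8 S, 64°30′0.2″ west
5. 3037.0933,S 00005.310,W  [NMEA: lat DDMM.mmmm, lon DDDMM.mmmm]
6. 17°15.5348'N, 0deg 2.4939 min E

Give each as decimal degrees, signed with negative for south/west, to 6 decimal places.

1. -30.213944, -93.395014
2. 89.846688, 9.280567
3. -26.737883, -166.464256
4. -89.176611, -64.500056
5. -30.618222, -0.088500
6. 17.258913, 0.041565

Point 1:
  φ: 30 + 12/60 + 50.2/3600 = 30.2139444
  S ⇒ negate
  λ: 93° + 23/60 + 42.05/3600 = 93 + 0.383333 + 0.011681 = 93.3950139
  W → negative
Point 2:
  Lat: split at 2 digits → 89° and 50.8013′; 89 + 50.8013/60 = 89.8466883
  N ⇒ keep positive
  Longitude: split at 3 digits → 009° and 16.834′; 9 + 16.834/60 = 9.2805667
  E ⇒ keep positive
Point 3:
  Latitude: degrees = first 2 digits = 26, minutes = 44.273; 26 + 44.273/60 = 26.7378833
  hemisphere S, so the sign is −
  λ: split at 3 digits → 166° and 27.85533′; 166 + 27.85533/60 = 166.4642555
  W ⇒ negate
Point 4:
  Latitude: 89° + 10/60 + 35.8/3600 = 89 + 0.166667 + 0.009944 = 89.1766111
  S → negative
  Lon: 30′ + 0.2″ = 30.00333′; 64 + 30.00333/60 = 64.5000556
  hemisphere W, so the sign is −
Point 5:
  φ: degrees = first 2 digits = 30, minutes = 37.0933; 30 + 37.0933/60 = 30.6182217
  hemisphere S, so the sign is −
  λ: split at 3 digits → 000° and 5.31′; 0 + 5.31/60 = 0.0885000
  W ⇒ negate
Point 6:
  φ: 15.5348′ = 0.258913°; total 17.2589133
  N ⇒ keep positive
  Longitude: 0 + 2.4939/60 = 0.0415650
  E → positive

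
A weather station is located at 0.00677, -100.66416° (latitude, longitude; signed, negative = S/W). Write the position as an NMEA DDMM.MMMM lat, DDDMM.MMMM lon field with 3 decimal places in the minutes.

φ: fractional part 0.006770 → 0.40620 minutes
Longitude is negative → W; |value| = 100.664160
λ: 100° + 0.664160 × 60 = 100° 39.84960′

0000.406,N / 10039.850,W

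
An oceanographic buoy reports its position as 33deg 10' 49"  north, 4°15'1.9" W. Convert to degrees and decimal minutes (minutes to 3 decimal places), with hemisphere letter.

33° 10.817′ N, 4° 15.032′ W

Latitude: 10 + 49/60 = 10.81667′
Lon: 15 + 1.9/60 = 15.03167′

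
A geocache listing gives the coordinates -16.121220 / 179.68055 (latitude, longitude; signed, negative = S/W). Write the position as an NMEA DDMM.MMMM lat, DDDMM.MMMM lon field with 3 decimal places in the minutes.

Latitude is negative → S; |value| = 16.121220
Latitude: 16° + 0.121220 × 60 = 16° 7.27320′
Lon: 179° + 0.680550 × 60 = 179° 40.83300′

1607.273,S / 17940.833,E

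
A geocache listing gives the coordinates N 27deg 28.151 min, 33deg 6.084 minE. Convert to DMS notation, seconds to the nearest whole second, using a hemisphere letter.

27°28′9″ N, 33°06′5″ E

φ: fractional minutes 0.15100 × 60 = 9.06″
λ: fractional minutes 0.08400 × 60 = 5.04″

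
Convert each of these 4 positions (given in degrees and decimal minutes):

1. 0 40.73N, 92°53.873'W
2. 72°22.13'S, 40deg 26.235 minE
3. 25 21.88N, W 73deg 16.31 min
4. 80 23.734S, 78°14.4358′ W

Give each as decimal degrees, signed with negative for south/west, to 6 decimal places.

1. 0.678833, -92.897883
2. -72.368833, 40.437250
3. 25.364667, -73.271833
4. -80.395567, -78.240597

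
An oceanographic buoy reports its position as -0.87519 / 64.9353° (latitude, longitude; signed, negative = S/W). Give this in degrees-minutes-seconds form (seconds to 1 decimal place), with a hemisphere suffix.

Latitude is negative → S; |value| = 0.875190
φ: 0.875190° → 52.51140′; 0.51140 × 60 = 30.684″
Lon: 0.935300 × 60 = 56.11800′ → 56′, remainder × 60 = 7.080″

0°52′30.7″ S, 64°56′7.1″ E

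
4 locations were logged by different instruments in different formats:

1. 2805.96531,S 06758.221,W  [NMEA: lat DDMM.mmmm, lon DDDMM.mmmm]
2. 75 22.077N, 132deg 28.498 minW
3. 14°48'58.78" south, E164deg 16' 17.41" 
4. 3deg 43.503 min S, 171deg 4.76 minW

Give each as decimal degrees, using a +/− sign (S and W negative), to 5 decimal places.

1. -28.09942, -67.97035
2. 75.36795, -132.47497
3. -14.81633, 164.27150
4. -3.72505, -171.07933

Point 1:
  Lat: split at 2 digits → 28° and 5.96531′; 28 + 5.96531/60 = 28.099422
  S ⇒ negate
  Longitude: degrees = first 3 digits = 67, minutes = 58.221; 67 + 58.221/60 = 67.970350
  W ⇒ negate
Point 2:
  Lat: 22.077′ = 0.367950°; total 75.367950
  N ⇒ keep positive
  Lon: 28.498′ = 0.474967°; total 132.474967
  W → negative
Point 3:
  Lat: 48′ + 58.78″ = 48.97967′; 14 + 48.97967/60 = 14.816328
  S ⇒ negate
  λ: 16′ + 17.41″ = 16.29017′; 164 + 16.29017/60 = 164.271503
  E → positive
Point 4:
  φ: 43.503′ = 0.725050°; total 3.725050
  S ⇒ negate
  Lon: 4.76′ = 0.079333°; total 171.079333
  hemisphere W, so the sign is −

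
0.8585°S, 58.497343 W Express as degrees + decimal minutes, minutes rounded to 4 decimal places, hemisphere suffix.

φ: fractional part 0.858500 → 51.510000 minutes
λ: 58° + 0.497343 × 60 = 58° 29.840580′

0° 51.5100′ S, 58° 29.8406′ W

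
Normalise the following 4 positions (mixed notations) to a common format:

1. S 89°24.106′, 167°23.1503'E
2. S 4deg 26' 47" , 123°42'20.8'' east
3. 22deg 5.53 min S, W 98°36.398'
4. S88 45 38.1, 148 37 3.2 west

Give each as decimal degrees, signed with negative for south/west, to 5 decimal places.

1. -89.40177, 167.38584
2. -4.44639, 123.70578
3. -22.09217, -98.60663
4. -88.76058, -148.61756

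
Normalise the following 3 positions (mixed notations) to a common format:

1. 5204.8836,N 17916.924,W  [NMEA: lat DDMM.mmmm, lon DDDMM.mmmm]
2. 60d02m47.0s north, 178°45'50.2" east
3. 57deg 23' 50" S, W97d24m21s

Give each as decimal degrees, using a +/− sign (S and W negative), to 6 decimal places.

Point 1:
  Lat: degrees = first 2 digits = 52, minutes = 4.8836; 52 + 4.8836/60 = 52.0813933
  N ⇒ keep positive
  λ: degrees = first 3 digits = 179, minutes = 16.924; 179 + 16.924/60 = 179.2820667
  W → negative
Point 2:
  Lat: 2′ + 47″ = 2.78333′; 60 + 2.78333/60 = 60.0463889
  N ⇒ keep positive
  λ: 178° + 45/60 + 50.2/3600 = 178 + 0.750000 + 0.013944 = 178.7639444
  E ⇒ keep positive
Point 3:
  φ: 23′ + 50″ = 23.83333′; 57 + 23.83333/60 = 57.3972222
  S ⇒ negate
  Lon: 97° + 24/60 + 21/3600 = 97 + 0.400000 + 0.005833 = 97.4058333
  W → negative

1. 52.081393, -179.282067
2. 60.046389, 178.763944
3. -57.397222, -97.405833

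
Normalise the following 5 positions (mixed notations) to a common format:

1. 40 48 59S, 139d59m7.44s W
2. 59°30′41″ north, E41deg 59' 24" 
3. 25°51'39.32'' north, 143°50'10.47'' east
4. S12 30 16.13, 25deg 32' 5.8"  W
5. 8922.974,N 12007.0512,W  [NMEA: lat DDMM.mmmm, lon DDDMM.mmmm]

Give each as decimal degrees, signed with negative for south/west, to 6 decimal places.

Point 1:
  Lat: 48′ + 59″ = 48.98333′; 40 + 48.98333/60 = 40.8163889
  hemisphere S, so the sign is −
  Lon: 59′ + 7.44″ = 59.12400′; 139 + 59.12400/60 = 139.9854000
  W → negative
Point 2:
  Lat: 30′ + 41″ = 30.68333′; 59 + 30.68333/60 = 59.5113889
  N → positive
  λ: 41° + 59/60 + 24/3600 = 41 + 0.983333 + 0.006667 = 41.9900000
  E → positive
Point 3:
  Latitude: 51′ + 39.32″ = 51.65533′; 25 + 51.65533/60 = 25.8609222
  N ⇒ keep positive
  Lon: 143° + 50/60 + 10.47/3600 = 143 + 0.833333 + 0.002908 = 143.8362417
  E ⇒ keep positive
Point 4:
  φ: 30′ + 16.13″ = 30.26883′; 12 + 30.26883/60 = 12.5044806
  S ⇒ negate
  Lon: 32′ + 5.8″ = 32.09667′; 25 + 32.09667/60 = 25.5349444
  W → negative
Point 5:
  Latitude: split at 2 digits → 89° and 22.974′; 89 + 22.974/60 = 89.3829000
  N ⇒ keep positive
  λ: split at 3 digits → 120° and 7.0512′; 120 + 7.0512/60 = 120.1175200
  W → negative

1. -40.816389, -139.985400
2. 59.511389, 41.990000
3. 25.860922, 143.836242
4. -12.504481, -25.534944
5. 89.382900, -120.117520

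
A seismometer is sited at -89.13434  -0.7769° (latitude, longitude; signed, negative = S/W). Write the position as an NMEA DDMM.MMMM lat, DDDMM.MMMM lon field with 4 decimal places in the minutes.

8908.0604,S / 00046.6140,W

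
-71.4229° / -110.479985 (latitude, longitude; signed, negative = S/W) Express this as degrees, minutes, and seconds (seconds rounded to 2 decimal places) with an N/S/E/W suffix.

71°25′22.44″ S, 110°28′47.95″ W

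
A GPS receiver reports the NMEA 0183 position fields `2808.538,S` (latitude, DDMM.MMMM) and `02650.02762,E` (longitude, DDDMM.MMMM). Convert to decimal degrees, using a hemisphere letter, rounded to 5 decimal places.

28.14230° S, 26.83379° E

Lat: degrees = first 2 digits = 28, minutes = 8.538; 28 + 8.538/60 = 28.142300
Longitude: degrees = first 3 digits = 26, minutes = 50.02762; 26 + 50.02762/60 = 26.833794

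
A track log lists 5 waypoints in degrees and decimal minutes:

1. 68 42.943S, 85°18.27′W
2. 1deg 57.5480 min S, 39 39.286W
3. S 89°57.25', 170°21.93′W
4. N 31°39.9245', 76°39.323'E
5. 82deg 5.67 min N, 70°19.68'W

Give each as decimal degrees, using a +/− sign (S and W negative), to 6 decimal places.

1. -68.715717, -85.304500
2. -1.959133, -39.654767
3. -89.954167, -170.365500
4. 31.665408, 76.655383
5. 82.094500, -70.328000

Point 1:
  φ: 42.943′ = 0.715717°; total 68.7157167
  S → negative
  Longitude: 18.27′ = 0.304500°; total 85.3045000
  W → negative
Point 2:
  Latitude: 57.548′ = 0.959133°; total 1.9591333
  S ⇒ negate
  Longitude: 39 + 39.286/60 = 39.6547667
  W → negative
Point 3:
  Latitude: 89 + 57.25/60 = 89.9541667
  hemisphere S, so the sign is −
  Longitude: 21.93′ = 0.365500°; total 170.3655000
  hemisphere W, so the sign is −
Point 4:
  Lat: 39.9245′ = 0.665408°; total 31.6654083
  N → positive
  Lon: 76 + 39.323/60 = 76.6553833
  E → positive
Point 5:
  φ: 82 + 5.67/60 = 82.0945000
  N ⇒ keep positive
  Lon: 19.68′ = 0.328000°; total 70.3280000
  W → negative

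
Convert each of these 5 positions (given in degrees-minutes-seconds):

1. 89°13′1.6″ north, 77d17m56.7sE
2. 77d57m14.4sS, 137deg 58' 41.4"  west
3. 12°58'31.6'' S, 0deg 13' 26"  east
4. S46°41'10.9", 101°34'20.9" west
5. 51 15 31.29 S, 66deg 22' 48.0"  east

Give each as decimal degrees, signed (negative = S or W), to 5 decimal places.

Point 1:
  φ: 13′ + 1.6″ = 13.02667′; 89 + 13.02667/60 = 89.217111
  N ⇒ keep positive
  λ: 77° + 17/60 + 56.7/3600 = 77 + 0.283333 + 0.015750 = 77.299083
  E → positive
Point 2:
  φ: 57′ + 14.4″ = 57.24000′; 77 + 57.24000/60 = 77.954000
  S → negative
  λ: 58′ + 41.4″ = 58.69000′; 137 + 58.69000/60 = 137.978167
  hemisphere W, so the sign is −
Point 3:
  Lat: 12° + 58/60 + 31.6/3600 = 12 + 0.966667 + 0.008778 = 12.975444
  S ⇒ negate
  Lon: 0° + 13/60 + 26/3600 = 0 + 0.216667 + 0.007222 = 0.223889
  E → positive
Point 4:
  φ: 46° + 41/60 + 10.9/3600 = 46 + 0.683333 + 0.003028 = 46.686361
  S ⇒ negate
  Longitude: 34′ + 20.9″ = 34.34833′; 101 + 34.34833/60 = 101.572472
  hemisphere W, so the sign is −
Point 5:
  Latitude: 51 + 15/60 + 31.29/3600 = 51.258692
  S → negative
  Longitude: 66° + 22/60 + 48/3600 = 66 + 0.366667 + 0.013333 = 66.380000
  E → positive

1. 89.21711, 77.29908
2. -77.95400, -137.97817
3. -12.97544, 0.22389
4. -46.68636, -101.57247
5. -51.25869, 66.38000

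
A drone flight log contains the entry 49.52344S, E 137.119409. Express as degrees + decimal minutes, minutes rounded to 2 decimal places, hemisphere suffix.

49° 31.41′ S, 137° 7.16′ E

φ: minutes = (49.523440 − 49) × 60 = 31.4064
Lon: minutes = (137.119409 − 137) × 60 = 7.1645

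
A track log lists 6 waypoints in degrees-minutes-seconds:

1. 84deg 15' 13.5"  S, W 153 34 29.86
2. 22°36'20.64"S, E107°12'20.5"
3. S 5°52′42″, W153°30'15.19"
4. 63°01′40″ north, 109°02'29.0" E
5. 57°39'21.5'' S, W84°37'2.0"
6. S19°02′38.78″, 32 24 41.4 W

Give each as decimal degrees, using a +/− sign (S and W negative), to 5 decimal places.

Point 1:
  Lat: 15′ + 13.5″ = 15.22500′; 84 + 15.22500/60 = 84.253750
  S → negative
  λ: 153 + 34/60 + 29.86/3600 = 153.574961
  W ⇒ negate
Point 2:
  Lat: 22 + 36/60 + 20.64/3600 = 22.605733
  S ⇒ negate
  Lon: 107° + 12/60 + 20.5/3600 = 107 + 0.200000 + 0.005694 = 107.205694
  E ⇒ keep positive
Point 3:
  Lat: 5° + 52/60 + 42/3600 = 5 + 0.866667 + 0.011667 = 5.878333
  S → negative
  λ: 30′ + 15.19″ = 30.25317′; 153 + 30.25317/60 = 153.504219
  W ⇒ negate
Point 4:
  Latitude: 63° + 1/60 + 40/3600 = 63 + 0.016667 + 0.011111 = 63.027778
  N ⇒ keep positive
  Longitude: 2′ + 29″ = 2.48333′; 109 + 2.48333/60 = 109.041389
  E → positive
Point 5:
  Latitude: 39′ + 21.5″ = 39.35833′; 57 + 39.35833/60 = 57.655972
  hemisphere S, so the sign is −
  λ: 37′ + 2″ = 37.03333′; 84 + 37.03333/60 = 84.617222
  hemisphere W, so the sign is −
Point 6:
  φ: 19° + 2/60 + 38.78/3600 = 19 + 0.033333 + 0.010772 = 19.044106
  S ⇒ negate
  Longitude: 32 + 24/60 + 41.4/3600 = 32.411500
  W ⇒ negate

1. -84.25375, -153.57496
2. -22.60573, 107.20569
3. -5.87833, -153.50422
4. 63.02778, 109.04139
5. -57.65597, -84.61722
6. -19.04411, -32.41150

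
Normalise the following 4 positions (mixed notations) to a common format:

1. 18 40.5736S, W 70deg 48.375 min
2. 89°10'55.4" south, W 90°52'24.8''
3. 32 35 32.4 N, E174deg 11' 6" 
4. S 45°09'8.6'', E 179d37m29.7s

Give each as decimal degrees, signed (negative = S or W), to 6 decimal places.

1. -18.676227, -70.806250
2. -89.182056, -90.873556
3. 32.592333, 174.185000
4. -45.152389, 179.624917

Point 1:
  Latitude: 18 + 40.5736/60 = 18.6762267
  hemisphere S, so the sign is −
  Lon: 70 + 48.375/60 = 70.8062500
  W ⇒ negate
Point 2:
  Lat: 10′ + 55.4″ = 10.92333′; 89 + 10.92333/60 = 89.1820556
  S → negative
  λ: 90° + 52/60 + 24.8/3600 = 90 + 0.866667 + 0.006889 = 90.8735556
  W ⇒ negate
Point 3:
  φ: 32 + 35/60 + 32.4/3600 = 32.5923333
  N ⇒ keep positive
  Longitude: 11′ + 6″ = 11.10000′; 174 + 11.10000/60 = 174.1850000
  E ⇒ keep positive
Point 4:
  φ: 9′ + 8.6″ = 9.14333′; 45 + 9.14333/60 = 45.1523889
  S ⇒ negate
  Lon: 37′ + 29.7″ = 37.49500′; 179 + 37.49500/60 = 179.6249167
  E ⇒ keep positive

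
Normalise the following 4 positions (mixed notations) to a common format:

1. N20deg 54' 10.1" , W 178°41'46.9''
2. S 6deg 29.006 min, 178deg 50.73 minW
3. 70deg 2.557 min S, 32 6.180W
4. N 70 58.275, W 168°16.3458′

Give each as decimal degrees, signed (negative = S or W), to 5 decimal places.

1. 20.90281, -178.69636
2. -6.48343, -178.84550
3. -70.04262, -32.10300
4. 70.97125, -168.27243

Point 1:
  Latitude: 20° + 54/60 + 10.1/3600 = 20 + 0.900000 + 0.002806 = 20.902806
  N ⇒ keep positive
  Lon: 178 + 41/60 + 46.9/3600 = 178.696361
  hemisphere W, so the sign is −
Point 2:
  φ: 29.006′ = 0.483433°; total 6.483433
  S ⇒ negate
  Lon: 178 + 50.73/60 = 178.845500
  W → negative
Point 3:
  φ: 70 + 2.557/60 = 70.042617
  hemisphere S, so the sign is −
  λ: 6.18′ = 0.103000°; total 32.103000
  W → negative
Point 4:
  Lat: 58.275′ = 0.971250°; total 70.971250
  N → positive
  Longitude: 16.3458′ = 0.272430°; total 168.272430
  W ⇒ negate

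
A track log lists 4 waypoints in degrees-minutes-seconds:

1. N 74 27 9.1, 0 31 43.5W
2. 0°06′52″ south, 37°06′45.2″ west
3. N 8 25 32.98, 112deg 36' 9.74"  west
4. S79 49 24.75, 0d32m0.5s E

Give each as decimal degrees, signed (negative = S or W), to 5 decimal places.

1. 74.45253, -0.52875
2. -0.11444, -37.11256
3. 8.42583, -112.60271
4. -79.82354, 0.53347

Point 1:
  φ: 27′ + 9.1″ = 27.15167′; 74 + 27.15167/60 = 74.452528
  N ⇒ keep positive
  λ: 0° + 31/60 + 43.5/3600 = 0 + 0.516667 + 0.012083 = 0.528750
  W ⇒ negate
Point 2:
  φ: 6′ + 52″ = 6.86667′; 0 + 6.86667/60 = 0.114444
  S → negative
  Lon: 37 + 6/60 + 45.2/3600 = 37.112556
  W ⇒ negate
Point 3:
  φ: 8° + 25/60 + 32.98/3600 = 8 + 0.416667 + 0.009161 = 8.425828
  N → positive
  Lon: 112 + 36/60 + 9.74/3600 = 112.602706
  hemisphere W, so the sign is −
Point 4:
  φ: 49′ + 24.75″ = 49.41250′; 79 + 49.41250/60 = 79.823542
  hemisphere S, so the sign is −
  λ: 32′ + 0.5″ = 32.00833′; 0 + 32.00833/60 = 0.533472
  E → positive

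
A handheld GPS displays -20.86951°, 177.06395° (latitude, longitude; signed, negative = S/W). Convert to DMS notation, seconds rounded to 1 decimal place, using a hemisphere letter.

Latitude is negative → S; |value| = 20.869510
Latitude: whole degrees 20; 52.17060′ → 52′ and 10.236″
λ: 0.063950 × 60 = 3.83700′ → 3′, remainder × 60 = 50.220″

20°52′10.2″ S, 177°03′50.2″ E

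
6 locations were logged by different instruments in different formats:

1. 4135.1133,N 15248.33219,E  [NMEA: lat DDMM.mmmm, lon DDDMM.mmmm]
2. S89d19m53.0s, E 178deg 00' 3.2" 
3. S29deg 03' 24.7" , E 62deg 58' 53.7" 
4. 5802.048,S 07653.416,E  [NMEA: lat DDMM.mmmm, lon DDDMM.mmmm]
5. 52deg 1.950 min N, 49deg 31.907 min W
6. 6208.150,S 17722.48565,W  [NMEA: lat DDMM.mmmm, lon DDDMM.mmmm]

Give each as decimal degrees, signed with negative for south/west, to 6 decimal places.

Point 1:
  φ: split at 2 digits → 41° and 35.1133′; 41 + 35.1133/60 = 41.5852217
  N ⇒ keep positive
  Lon: split at 3 digits → 152° and 48.33219′; 152 + 48.33219/60 = 152.8055365
  E → positive
Point 2:
  Latitude: 89 + 19/60 + 53/3600 = 89.3313889
  S ⇒ negate
  λ: 178 + 0/60 + 3.2/3600 = 178.0008889
  E → positive
Point 3:
  Lat: 29 + 3/60 + 24.7/3600 = 29.0568611
  S ⇒ negate
  Lon: 58′ + 53.7″ = 58.89500′; 62 + 58.89500/60 = 62.9815833
  E ⇒ keep positive
Point 4:
  Lat: degrees = first 2 digits = 58, minutes = 2.048; 58 + 2.048/60 = 58.0341333
  hemisphere S, so the sign is −
  Longitude: split at 3 digits → 076° and 53.416′; 76 + 53.416/60 = 76.8902667
  E → positive
Point 5:
  φ: 1.95′ = 0.032500°; total 52.0325000
  N → positive
  λ: 31.907′ = 0.531783°; total 49.5317833
  W → negative
Point 6:
  Latitude: split at 2 digits → 62° and 8.15′; 62 + 8.15/60 = 62.1358333
  S → negative
  λ: split at 3 digits → 177° and 22.48565′; 177 + 22.48565/60 = 177.3747608
  hemisphere W, so the sign is −

1. 41.585222, 152.805537
2. -89.331389, 178.000889
3. -29.056861, 62.981583
4. -58.034133, 76.890267
5. 52.032500, -49.531783
6. -62.135833, -177.374761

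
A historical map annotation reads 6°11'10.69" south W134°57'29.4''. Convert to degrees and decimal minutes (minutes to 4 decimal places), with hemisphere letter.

Latitude: 11 + 10.69/60 = 11.178167′
Lon: seconds/60 = 0.49000; minutes = 57 + 0.49000 = 57.490000

6° 11.1782′ S, 134° 57.4900′ W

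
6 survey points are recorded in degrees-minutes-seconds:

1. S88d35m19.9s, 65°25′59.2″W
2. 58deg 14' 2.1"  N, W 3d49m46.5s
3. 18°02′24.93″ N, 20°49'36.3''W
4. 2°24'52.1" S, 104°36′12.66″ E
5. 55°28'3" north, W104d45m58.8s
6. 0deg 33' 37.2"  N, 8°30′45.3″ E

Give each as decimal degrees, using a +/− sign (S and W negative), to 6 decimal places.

1. -88.588861, -65.433111
2. 58.233917, -3.829583
3. 18.040258, -20.826750
4. -2.414472, 104.603517
5. 55.467500, -104.766333
6. 0.560333, 8.512583

Point 1:
  φ: 88 + 35/60 + 19.9/3600 = 88.5888611
  hemisphere S, so the sign is −
  λ: 65 + 25/60 + 59.2/3600 = 65.4331111
  W ⇒ negate
Point 2:
  φ: 14′ + 2.1″ = 14.03500′; 58 + 14.03500/60 = 58.2339167
  N → positive
  Lon: 3° + 49/60 + 46.5/3600 = 3 + 0.816667 + 0.012917 = 3.8295833
  W → negative
Point 3:
  Lat: 2′ + 24.93″ = 2.41550′; 18 + 2.41550/60 = 18.0402583
  N → positive
  Longitude: 49′ + 36.3″ = 49.60500′; 20 + 49.60500/60 = 20.8267500
  W → negative
Point 4:
  Lat: 2 + 24/60 + 52.1/3600 = 2.4144722
  S ⇒ negate
  Longitude: 104 + 36/60 + 12.66/3600 = 104.6035167
  E ⇒ keep positive
Point 5:
  φ: 55 + 28/60 + 3/3600 = 55.4675000
  N ⇒ keep positive
  Longitude: 45′ + 58.8″ = 45.98000′; 104 + 45.98000/60 = 104.7663333
  W → negative
Point 6:
  Lat: 0° + 33/60 + 37.2/3600 = 0 + 0.550000 + 0.010333 = 0.5603333
  N ⇒ keep positive
  Lon: 8° + 30/60 + 45.3/3600 = 8 + 0.500000 + 0.012583 = 8.5125833
  E ⇒ keep positive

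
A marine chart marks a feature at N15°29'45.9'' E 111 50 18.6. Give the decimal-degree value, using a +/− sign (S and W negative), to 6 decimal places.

Latitude: 15° + 29/60 + 45.9/3600 = 15 + 0.483333 + 0.012750 = 15.4960833
N → positive
λ: 111° + 50/60 + 18.6/3600 = 111 + 0.833333 + 0.005167 = 111.8385000
E ⇒ keep positive

15.496083, 111.838500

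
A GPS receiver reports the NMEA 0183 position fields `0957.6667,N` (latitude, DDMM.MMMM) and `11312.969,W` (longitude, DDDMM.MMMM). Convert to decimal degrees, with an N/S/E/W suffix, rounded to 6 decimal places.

Lat: degrees = first 2 digits = 9, minutes = 57.6667; 9 + 57.6667/60 = 9.9611117
λ: split at 3 digits → 113° and 12.969′; 113 + 12.969/60 = 113.2161500

9.961112° N, 113.216150° W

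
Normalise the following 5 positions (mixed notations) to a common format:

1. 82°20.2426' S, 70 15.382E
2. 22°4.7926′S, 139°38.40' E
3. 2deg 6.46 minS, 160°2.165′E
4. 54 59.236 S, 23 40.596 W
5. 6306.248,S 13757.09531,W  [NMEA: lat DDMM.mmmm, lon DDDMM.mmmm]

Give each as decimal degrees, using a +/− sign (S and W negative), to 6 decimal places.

Point 1:
  Lat: 82 + 20.2426/60 = 82.3373767
  hemisphere S, so the sign is −
  Lon: 70 + 15.382/60 = 70.2563667
  E ⇒ keep positive
Point 2:
  Lat: 22 + 4.7926/60 = 22.0798767
  hemisphere S, so the sign is −
  λ: 139 + 38.4/60 = 139.6400000
  E ⇒ keep positive
Point 3:
  φ: 2 + 6.46/60 = 2.1076667
  hemisphere S, so the sign is −
  Lon: 160 + 2.165/60 = 160.0360833
  E → positive
Point 4:
  Lat: 59.236′ = 0.987267°; total 54.9872667
  S ⇒ negate
  Longitude: 40.596′ = 0.676600°; total 23.6766000
  W ⇒ negate
Point 5:
  Lat: degrees = first 2 digits = 63, minutes = 6.248; 63 + 6.248/60 = 63.1041333
  hemisphere S, so the sign is −
  λ: degrees = first 3 digits = 137, minutes = 57.09531; 137 + 57.09531/60 = 137.9515885
  hemisphere W, so the sign is −

1. -82.337377, 70.256367
2. -22.079877, 139.640000
3. -2.107667, 160.036083
4. -54.987267, -23.676600
5. -63.104133, -137.951589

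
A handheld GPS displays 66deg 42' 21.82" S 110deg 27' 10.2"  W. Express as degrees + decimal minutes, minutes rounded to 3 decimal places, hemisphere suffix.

66° 42.364′ S, 110° 27.170′ W

φ: seconds/60 = 0.36367; minutes = 42 + 0.36367 = 42.36367
Longitude: seconds/60 = 0.17000; minutes = 27 + 0.17000 = 27.17000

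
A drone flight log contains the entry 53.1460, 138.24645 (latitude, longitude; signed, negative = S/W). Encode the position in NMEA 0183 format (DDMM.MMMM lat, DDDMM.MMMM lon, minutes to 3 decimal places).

5308.760,N / 13814.787,E

Latitude: fractional part 0.146000 → 8.76000 minutes
Lon: 138° + 0.246450 × 60 = 138° 14.78700′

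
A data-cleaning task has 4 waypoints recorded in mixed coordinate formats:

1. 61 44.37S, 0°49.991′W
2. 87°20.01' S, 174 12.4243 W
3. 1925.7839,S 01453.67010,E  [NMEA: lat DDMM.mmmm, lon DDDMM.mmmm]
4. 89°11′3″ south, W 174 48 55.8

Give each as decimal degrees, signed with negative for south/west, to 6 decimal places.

1. -61.739500, -0.833183
2. -87.333500, -174.207072
3. -19.429732, 14.894502
4. -89.184167, -174.815500

Point 1:
  Latitude: 61 + 44.37/60 = 61.7395000
  hemisphere S, so the sign is −
  λ: 0 + 49.991/60 = 0.8331833
  hemisphere W, so the sign is −
Point 2:
  φ: 20.01′ = 0.333500°; total 87.3335000
  hemisphere S, so the sign is −
  λ: 174 + 12.4243/60 = 174.2070717
  W ⇒ negate
Point 3:
  Lat: split at 2 digits → 19° and 25.7839′; 19 + 25.7839/60 = 19.4297317
  S → negative
  Lon: degrees = first 3 digits = 14, minutes = 53.6701; 14 + 53.6701/60 = 14.8945017
  E ⇒ keep positive
Point 4:
  Latitude: 89 + 11/60 + 3/3600 = 89.1841667
  S ⇒ negate
  λ: 174 + 48/60 + 55.8/3600 = 174.8155000
  hemisphere W, so the sign is −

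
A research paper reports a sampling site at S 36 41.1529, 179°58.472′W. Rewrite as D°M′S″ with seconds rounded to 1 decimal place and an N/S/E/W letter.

Latitude: fractional minutes 0.15290 × 60 = 9.174″
Lon: fractional minutes 0.47200 × 60 = 28.320″

36°41′9.2″ S, 179°58′28.3″ W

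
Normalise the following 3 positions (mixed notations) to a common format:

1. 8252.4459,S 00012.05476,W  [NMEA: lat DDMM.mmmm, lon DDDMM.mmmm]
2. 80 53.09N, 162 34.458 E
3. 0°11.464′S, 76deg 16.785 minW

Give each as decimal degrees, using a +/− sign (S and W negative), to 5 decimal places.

Point 1:
  Latitude: split at 2 digits → 82° and 52.4459′; 82 + 52.4459/60 = 82.874098
  S ⇒ negate
  Lon: degrees = first 3 digits = 0, minutes = 12.05476; 0 + 12.05476/60 = 0.200913
  W → negative
Point 2:
  Latitude: 53.09′ = 0.884833°; total 80.884833
  N → positive
  Longitude: 34.458′ = 0.574300°; total 162.574300
  E → positive
Point 3:
  Lat: 0 + 11.464/60 = 0.191067
  S ⇒ negate
  λ: 76 + 16.785/60 = 76.279750
  W → negative

1. -82.87410, -0.20091
2. 80.88483, 162.57430
3. -0.19107, -76.27975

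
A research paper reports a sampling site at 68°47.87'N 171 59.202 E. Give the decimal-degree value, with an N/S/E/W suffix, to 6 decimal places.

Lat: 47.87′ = 0.797833°; total 68.7978333
λ: 171 + 59.202/60 = 171.9867000

68.797833° N, 171.986700° E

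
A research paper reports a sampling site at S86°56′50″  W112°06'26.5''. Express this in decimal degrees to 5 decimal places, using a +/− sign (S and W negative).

Lat: 56′ + 50″ = 56.83333′; 86 + 56.83333/60 = 86.947222
S ⇒ negate
Longitude: 112 + 6/60 + 26.5/3600 = 112.107361
hemisphere W, so the sign is −

-86.94722, -112.10736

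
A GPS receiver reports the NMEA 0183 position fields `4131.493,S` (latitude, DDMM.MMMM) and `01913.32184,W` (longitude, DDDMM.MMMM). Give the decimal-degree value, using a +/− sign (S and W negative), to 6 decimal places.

-41.524883, -19.222031

φ: degrees = first 2 digits = 41, minutes = 31.493; 41 + 31.493/60 = 41.5248833
S ⇒ negate
Longitude: degrees = first 3 digits = 19, minutes = 13.32184; 19 + 13.32184/60 = 19.2220307
hemisphere W, so the sign is −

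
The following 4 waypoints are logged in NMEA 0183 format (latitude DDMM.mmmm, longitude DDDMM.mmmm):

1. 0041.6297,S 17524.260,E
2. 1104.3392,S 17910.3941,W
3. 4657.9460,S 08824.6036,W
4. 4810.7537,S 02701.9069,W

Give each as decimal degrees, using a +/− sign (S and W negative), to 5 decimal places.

1. -0.69383, 175.40433
2. -11.07232, -179.17324
3. -46.96577, -88.41006
4. -48.17923, -27.03178

Point 1:
  Lat: split at 2 digits → 00° and 41.6297′; 0 + 41.6297/60 = 0.693828
  S ⇒ negate
  Longitude: split at 3 digits → 175° and 24.26′; 175 + 24.26/60 = 175.404333
  E → positive
Point 2:
  Lat: degrees = first 2 digits = 11, minutes = 4.3392; 11 + 4.3392/60 = 11.072320
  S ⇒ negate
  Lon: split at 3 digits → 179° and 10.3941′; 179 + 10.3941/60 = 179.173235
  hemisphere W, so the sign is −
Point 3:
  Latitude: split at 2 digits → 46° and 57.946′; 46 + 57.946/60 = 46.965767
  S ⇒ negate
  λ: split at 3 digits → 088° and 24.6036′; 88 + 24.6036/60 = 88.410060
  W → negative
Point 4:
  φ: degrees = first 2 digits = 48, minutes = 10.7537; 48 + 10.7537/60 = 48.179228
  S ⇒ negate
  Lon: split at 3 digits → 027° and 1.9069′; 27 + 1.9069/60 = 27.031782
  hemisphere W, so the sign is −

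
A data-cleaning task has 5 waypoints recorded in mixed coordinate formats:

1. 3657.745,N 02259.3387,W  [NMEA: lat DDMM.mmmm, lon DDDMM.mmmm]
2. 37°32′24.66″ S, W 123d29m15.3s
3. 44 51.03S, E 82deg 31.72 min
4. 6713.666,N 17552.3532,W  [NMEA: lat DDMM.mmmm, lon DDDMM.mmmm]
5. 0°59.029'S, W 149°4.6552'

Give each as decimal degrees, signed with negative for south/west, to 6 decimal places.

Point 1:
  φ: split at 2 digits → 36° and 57.745′; 36 + 57.745/60 = 36.9624167
  N → positive
  λ: degrees = first 3 digits = 22, minutes = 59.3387; 22 + 59.3387/60 = 22.9889783
  hemisphere W, so the sign is −
Point 2:
  Latitude: 37 + 32/60 + 24.66/3600 = 37.5401833
  hemisphere S, so the sign is −
  Lon: 29′ + 15.3″ = 29.25500′; 123 + 29.25500/60 = 123.4875833
  hemisphere W, so the sign is −
Point 3:
  φ: 44 + 51.03/60 = 44.8505000
  hemisphere S, so the sign is −
  Longitude: 82 + 31.72/60 = 82.5286667
  E ⇒ keep positive
Point 4:
  φ: degrees = first 2 digits = 67, minutes = 13.666; 67 + 13.666/60 = 67.2277667
  N → positive
  Lon: degrees = first 3 digits = 175, minutes = 52.3532; 175 + 52.3532/60 = 175.8725533
  W → negative
Point 5:
  Lat: 59.029′ = 0.983817°; total 0.9838167
  hemisphere S, so the sign is −
  Lon: 4.6552′ = 0.077587°; total 149.0775867
  W → negative

1. 36.962417, -22.988978
2. -37.540183, -123.487583
3. -44.850500, 82.528667
4. 67.227767, -175.872553
5. -0.983817, -149.077587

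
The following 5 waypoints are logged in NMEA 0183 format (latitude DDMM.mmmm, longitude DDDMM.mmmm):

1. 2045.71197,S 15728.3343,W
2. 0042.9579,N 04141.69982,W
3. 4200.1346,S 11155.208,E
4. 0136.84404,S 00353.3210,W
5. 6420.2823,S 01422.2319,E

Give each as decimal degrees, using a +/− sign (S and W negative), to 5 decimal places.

Point 1:
  Latitude: degrees = first 2 digits = 20, minutes = 45.71197; 20 + 45.71197/60 = 20.761866
  S ⇒ negate
  Longitude: degrees = first 3 digits = 157, minutes = 28.3343; 157 + 28.3343/60 = 157.472238
  hemisphere W, so the sign is −
Point 2:
  Latitude: split at 2 digits → 00° and 42.9579′; 0 + 42.9579/60 = 0.715965
  N ⇒ keep positive
  λ: degrees = first 3 digits = 41, minutes = 41.69982; 41 + 41.69982/60 = 41.694997
  W → negative
Point 3:
  Lat: split at 2 digits → 42° and 0.1346′; 42 + 0.1346/60 = 42.002243
  S ⇒ negate
  λ: degrees = first 3 digits = 111, minutes = 55.208; 111 + 55.208/60 = 111.920133
  E → positive
Point 4:
  Lat: degrees = first 2 digits = 1, minutes = 36.84404; 1 + 36.84404/60 = 1.614067
  S → negative
  λ: split at 3 digits → 003° and 53.321′; 3 + 53.321/60 = 3.888683
  W ⇒ negate
Point 5:
  Latitude: split at 2 digits → 64° and 20.2823′; 64 + 20.2823/60 = 64.338038
  S → negative
  Lon: degrees = first 3 digits = 14, minutes = 22.2319; 14 + 22.2319/60 = 14.370532
  E → positive

1. -20.76187, -157.47224
2. 0.71597, -41.69500
3. -42.00224, 111.92013
4. -1.61407, -3.88868
5. -64.33804, 14.37053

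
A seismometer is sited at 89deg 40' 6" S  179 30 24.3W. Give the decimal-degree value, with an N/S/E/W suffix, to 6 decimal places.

89.668333° S, 179.506750° W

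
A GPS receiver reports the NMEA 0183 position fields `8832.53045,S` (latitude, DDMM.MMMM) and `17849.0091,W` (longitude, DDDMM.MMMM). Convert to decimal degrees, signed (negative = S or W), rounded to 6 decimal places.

Latitude: degrees = first 2 digits = 88, minutes = 32.53045; 88 + 32.53045/60 = 88.5421742
hemisphere S, so the sign is −
Longitude: degrees = first 3 digits = 178, minutes = 49.0091; 178 + 49.0091/60 = 178.8168183
W ⇒ negate

-88.542174, -178.816818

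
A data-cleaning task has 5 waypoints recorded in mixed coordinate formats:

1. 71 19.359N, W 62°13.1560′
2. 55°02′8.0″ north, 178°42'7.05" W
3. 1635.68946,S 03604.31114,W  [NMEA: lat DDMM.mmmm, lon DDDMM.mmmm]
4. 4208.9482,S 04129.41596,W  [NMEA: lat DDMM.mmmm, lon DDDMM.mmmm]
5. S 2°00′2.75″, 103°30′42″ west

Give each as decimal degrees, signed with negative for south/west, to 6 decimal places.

1. 71.322650, -62.219267
2. 55.035556, -178.701958
3. -16.594824, -36.071852
4. -42.149137, -41.490266
5. -2.000764, -103.511667

Point 1:
  φ: 19.359′ = 0.322650°; total 71.3226500
  N ⇒ keep positive
  λ: 13.156′ = 0.219267°; total 62.2192667
  W ⇒ negate
Point 2:
  Latitude: 55° + 2/60 + 8/3600 = 55 + 0.033333 + 0.002222 = 55.0355556
  N ⇒ keep positive
  Longitude: 178 + 42/60 + 7.05/3600 = 178.7019583
  W → negative
Point 3:
  Latitude: split at 2 digits → 16° and 35.68946′; 16 + 35.68946/60 = 16.5948243
  hemisphere S, so the sign is −
  Longitude: degrees = first 3 digits = 36, minutes = 4.31114; 36 + 4.31114/60 = 36.0718523
  W ⇒ negate
Point 4:
  Lat: split at 2 digits → 42° and 8.9482′; 42 + 8.9482/60 = 42.1491367
  S → negative
  λ: degrees = first 3 digits = 41, minutes = 29.41596; 41 + 29.41596/60 = 41.4902660
  hemisphere W, so the sign is −
Point 5:
  Lat: 2 + 0/60 + 2.75/3600 = 2.0007639
  S ⇒ negate
  Longitude: 103° + 30/60 + 42/3600 = 103 + 0.500000 + 0.011667 = 103.5116667
  W → negative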